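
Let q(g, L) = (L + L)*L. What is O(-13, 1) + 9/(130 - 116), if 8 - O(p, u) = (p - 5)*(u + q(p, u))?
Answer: 877/14 ≈ 62.643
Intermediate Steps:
q(g, L) = 2*L**2 (q(g, L) = (2*L)*L = 2*L**2)
O(p, u) = 8 - (-5 + p)*(u + 2*u**2) (O(p, u) = 8 - (p - 5)*(u + 2*u**2) = 8 - (-5 + p)*(u + 2*u**2))
O(-13, 1) + 9/(130 - 116) = (8 + 5*1 + 10*1**2 - 1*(-13)*1 - 2*(-13)*1**2) + 9/(130 - 116) = (8 + 5 + 10*1 + 13 - 2*(-13)*1) + 9/14 = (8 + 5 + 10 + 13 + 26) + 9*(1/14) = 62 + 9/14 = 877/14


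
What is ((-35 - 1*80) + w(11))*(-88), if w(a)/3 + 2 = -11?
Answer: 13552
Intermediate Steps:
w(a) = -39 (w(a) = -6 + 3*(-11) = -6 - 33 = -39)
((-35 - 1*80) + w(11))*(-88) = ((-35 - 1*80) - 39)*(-88) = ((-35 - 80) - 39)*(-88) = (-115 - 39)*(-88) = -154*(-88) = 13552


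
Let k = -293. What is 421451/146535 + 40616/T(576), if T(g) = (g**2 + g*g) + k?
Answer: 285482834369/97190657565 ≈ 2.9373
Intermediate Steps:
T(g) = -293 + 2*g**2 (T(g) = (g**2 + g*g) - 293 = (g**2 + g**2) - 293 = 2*g**2 - 293 = -293 + 2*g**2)
421451/146535 + 40616/T(576) = 421451/146535 + 40616/(-293 + 2*576**2) = 421451*(1/146535) + 40616/(-293 + 2*331776) = 421451/146535 + 40616/(-293 + 663552) = 421451/146535 + 40616/663259 = 285482834369/97190657565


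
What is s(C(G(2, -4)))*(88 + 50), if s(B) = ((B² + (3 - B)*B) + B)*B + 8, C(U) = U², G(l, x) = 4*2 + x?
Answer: 142416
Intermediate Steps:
G(l, x) = 8 + x
s(B) = 8 + B*(B + B² + B*(3 - B)) (s(B) = ((B² + B*(3 - B)) + B)*B + 8 = (B + B² + B*(3 - B))*B + 8 = B*(B + B² + B*(3 - B)) + 8 = 8 + B*(B + B² + B*(3 - B)))
s(C(G(2, -4)))*(88 + 50) = (8 + 4*((8 - 4)²)²)*(88 + 50) = (8 + 4*(4²)²)*138 = (8 + 4*16²)*138 = (8 + 4*256)*138 = (8 + 1024)*138 = 1032*138 = 142416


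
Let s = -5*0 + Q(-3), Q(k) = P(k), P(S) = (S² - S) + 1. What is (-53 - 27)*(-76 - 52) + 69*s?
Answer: 11137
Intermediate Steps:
P(S) = 1 + S² - S
Q(k) = 1 + k² - k
s = 13 (s = -5*0 + (1 + (-3)² - 1*(-3)) = 0 + (1 + 9 + 3) = 0 + 13 = 13)
(-53 - 27)*(-76 - 52) + 69*s = (-53 - 27)*(-76 - 52) + 69*13 = -80*(-128) + 897 = 10240 + 897 = 11137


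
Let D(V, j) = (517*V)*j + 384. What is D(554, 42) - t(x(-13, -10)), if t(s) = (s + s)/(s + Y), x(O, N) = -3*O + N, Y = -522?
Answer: 204508982/17 ≈ 1.2030e+7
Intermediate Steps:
D(V, j) = 384 + 517*V*j (D(V, j) = 517*V*j + 384 = 384 + 517*V*j)
x(O, N) = N - 3*O
t(s) = 2*s/(-522 + s) (t(s) = (s + s)/(s - 522) = (2*s)/(-522 + s) = 2*s/(-522 + s))
D(554, 42) - t(x(-13, -10)) = (384 + 517*554*42) - 2*(-10 - 3*(-13))/(-522 + (-10 - 3*(-13))) = (384 + 12029556) - 2*(-10 + 39)/(-522 + (-10 + 39)) = 12029940 - 2*29/(-522 + 29) = 12029940 - 2*29/(-493) = 12029940 - 2*29*(-1)/493 = 12029940 - 1*(-2/17) = 12029940 + 2/17 = 204508982/17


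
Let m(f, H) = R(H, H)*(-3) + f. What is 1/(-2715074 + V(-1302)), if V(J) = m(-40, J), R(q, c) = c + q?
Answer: -1/2707302 ≈ -3.6937e-7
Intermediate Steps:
m(f, H) = f - 6*H (m(f, H) = (H + H)*(-3) + f = (2*H)*(-3) + f = -6*H + f = f - 6*H)
V(J) = -40 - 6*J
1/(-2715074 + V(-1302)) = 1/(-2715074 + (-40 - 6*(-1302))) = 1/(-2715074 + (-40 + 7812)) = 1/(-2715074 + 7772) = 1/(-2707302) = -1/2707302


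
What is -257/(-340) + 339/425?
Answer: 2641/1700 ≈ 1.5535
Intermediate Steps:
-257/(-340) + 339/425 = -257*(-1/340) + 339*(1/425) = 257/340 + 339/425 = 2641/1700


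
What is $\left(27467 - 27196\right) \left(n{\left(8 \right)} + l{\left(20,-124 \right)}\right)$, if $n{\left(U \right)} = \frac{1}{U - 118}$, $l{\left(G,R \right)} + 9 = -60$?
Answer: $- \frac{2057161}{110} \approx -18701.0$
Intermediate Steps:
$l{\left(G,R \right)} = -69$ ($l{\left(G,R \right)} = -9 - 60 = -69$)
$n{\left(U \right)} = \frac{1}{-118 + U}$
$\left(27467 - 27196\right) \left(n{\left(8 \right)} + l{\left(20,-124 \right)}\right) = \left(27467 - 27196\right) \left(\frac{1}{-118 + 8} - 69\right) = 271 \left(\frac{1}{-110} - 69\right) = 271 \left(- \frac{1}{110} - 69\right) = 271 \left(- \frac{7591}{110}\right) = - \frac{2057161}{110}$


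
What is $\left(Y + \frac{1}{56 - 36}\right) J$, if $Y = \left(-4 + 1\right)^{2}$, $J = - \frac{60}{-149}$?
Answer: $\frac{543}{149} \approx 3.6443$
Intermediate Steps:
$J = \frac{60}{149}$ ($J = \left(-60\right) \left(- \frac{1}{149}\right) = \frac{60}{149} \approx 0.40268$)
$Y = 9$ ($Y = \left(-3\right)^{2} = 9$)
$\left(Y + \frac{1}{56 - 36}\right) J = \left(9 + \frac{1}{56 - 36}\right) \frac{60}{149} = \left(9 + \frac{1}{20}\right) \frac{60}{149} = \frac{181}{20} \cdot \frac{60}{149} = \frac{543}{149}$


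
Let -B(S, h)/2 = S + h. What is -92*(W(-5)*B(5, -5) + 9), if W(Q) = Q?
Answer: -828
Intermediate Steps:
B(S, h) = -2*S - 2*h (B(S, h) = -2*(S + h) = -2*S - 2*h)
-92*(W(-5)*B(5, -5) + 9) = -92*(-5*(-2*5 - 2*(-5)) + 9) = -92*(-5*(-10 + 10) + 9) = -92*(-5*0 + 9) = -92*(0 + 9) = -92*9 = -828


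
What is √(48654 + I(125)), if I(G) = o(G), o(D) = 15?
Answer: √48669 ≈ 220.61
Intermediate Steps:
I(G) = 15
√(48654 + I(125)) = √(48654 + 15) = √48669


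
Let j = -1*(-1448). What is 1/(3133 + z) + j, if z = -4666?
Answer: 2219783/1533 ≈ 1448.0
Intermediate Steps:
j = 1448
1/(3133 + z) + j = 1/(3133 - 4666) + 1448 = 1/(-1533) + 1448 = -1/1533 + 1448 = 2219783/1533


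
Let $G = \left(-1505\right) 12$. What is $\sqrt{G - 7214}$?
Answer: $i \sqrt{25274} \approx 158.98 i$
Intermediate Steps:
$G = -18060$
$\sqrt{G - 7214} = \sqrt{-18060 - 7214} = \sqrt{-25274} = i \sqrt{25274}$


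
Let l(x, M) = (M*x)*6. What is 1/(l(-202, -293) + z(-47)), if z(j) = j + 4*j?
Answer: 1/354881 ≈ 2.8178e-6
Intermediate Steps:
z(j) = 5*j
l(x, M) = 6*M*x
1/(l(-202, -293) + z(-47)) = 1/(6*(-293)*(-202) + 5*(-47)) = 1/(355116 - 235) = 1/354881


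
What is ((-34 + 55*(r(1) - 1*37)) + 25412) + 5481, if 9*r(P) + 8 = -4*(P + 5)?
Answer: 257656/9 ≈ 28628.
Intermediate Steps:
r(P) = -28/9 - 4*P/9 (r(P) = -8/9 + (-4*(P + 5))/9 = -8/9 + (-4*(5 + P))/9 = -8/9 + (-20 - 4*P)/9 = -8/9 + (-20/9 - 4*P/9) = -28/9 - 4*P/9)
((-34 + 55*(r(1) - 1*37)) + 25412) + 5481 = ((-34 + 55*((-28/9 - 4/9*1) - 1*37)) + 25412) + 5481 = ((-34 + 55*((-28/9 - 4/9) - 37)) + 25412) + 5481 = ((-34 + 55*(-32/9 - 37)) + 25412) + 5481 = ((-34 + 55*(-365/9)) + 25412) + 5481 = ((-34 - 20075/9) + 25412) + 5481 = (-20381/9 + 25412) + 5481 = 208327/9 + 5481 = 257656/9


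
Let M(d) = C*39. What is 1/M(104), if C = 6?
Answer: 1/234 ≈ 0.0042735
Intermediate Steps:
M(d) = 234 (M(d) = 6*39 = 234)
1/M(104) = 1/234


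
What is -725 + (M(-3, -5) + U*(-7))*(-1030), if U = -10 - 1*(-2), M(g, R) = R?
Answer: -53255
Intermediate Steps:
U = -8 (U = -10 + 2 = -8)
-725 + (M(-3, -5) + U*(-7))*(-1030) = -725 + (-5 - 8*(-7))*(-1030) = -725 + (-5 + 56)*(-1030) = -725 + 51*(-1030) = -725 - 52530 = -53255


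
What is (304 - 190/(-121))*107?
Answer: 3956218/121 ≈ 32696.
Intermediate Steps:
(304 - 190/(-121))*107 = (304 - 190*(-1/121))*107 = (304 + 190/121)*107 = (36974/121)*107 = 3956218/121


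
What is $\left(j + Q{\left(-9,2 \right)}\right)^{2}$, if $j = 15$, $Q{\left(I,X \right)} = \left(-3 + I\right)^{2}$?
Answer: $25281$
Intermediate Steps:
$\left(j + Q{\left(-9,2 \right)}\right)^{2} = \left(15 + \left(-3 - 9\right)^{2}\right)^{2} = \left(15 + \left(-12\right)^{2}\right)^{2} = \left(15 + 144\right)^{2} = 159^{2} = 25281$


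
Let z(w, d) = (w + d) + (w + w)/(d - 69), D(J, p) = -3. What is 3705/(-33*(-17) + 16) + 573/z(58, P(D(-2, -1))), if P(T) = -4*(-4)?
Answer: 31624143/2196062 ≈ 14.400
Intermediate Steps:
P(T) = 16
z(w, d) = d + w + 2*w/(-69 + d) (z(w, d) = (d + w) + (2*w)/(-69 + d) = (d + w) + 2*w/(-69 + d) = d + w + 2*w/(-69 + d))
3705/(-33*(-17) + 16) + 573/z(58, P(D(-2, -1))) = 3705/(-33*(-17) + 16) + 573/(((16² - 69*16 - 67*58 + 16*58)/(-69 + 16))) = 3705/(561 + 16) + 573/(((256 - 1104 - 3886 + 928)/(-53))) = 3705/577 + 573/((-1/53*(-3806))) = 3705*(1/577) + 573/(3806/53) = 3705/577 + 573*(53/3806) = 3705/577 + 30369/3806 = 31624143/2196062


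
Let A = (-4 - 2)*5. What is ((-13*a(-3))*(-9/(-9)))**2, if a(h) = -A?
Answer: 152100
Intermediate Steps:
A = -30 (A = -6*5 = -30)
a(h) = 30 (a(h) = -1*(-30) = 30)
((-13*a(-3))*(-9/(-9)))**2 = ((-13*30)*(-9/(-9)))**2 = (-(-3510)*(-1)/9)**2 = (-390*1)**2 = (-390)**2 = 152100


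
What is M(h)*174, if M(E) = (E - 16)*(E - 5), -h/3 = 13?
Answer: 421080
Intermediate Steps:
h = -39 (h = -3*13 = -39)
M(E) = (-16 + E)*(-5 + E)
M(h)*174 = (80 + (-39)² - 21*(-39))*174 = (80 + 1521 + 819)*174 = 2420*174 = 421080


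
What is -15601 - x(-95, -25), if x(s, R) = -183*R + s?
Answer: -20081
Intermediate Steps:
x(s, R) = s - 183*R
-15601 - x(-95, -25) = -15601 - (-95 - 183*(-25)) = -15601 - (-95 + 4575) = -15601 - 1*4480 = -15601 - 4480 = -20081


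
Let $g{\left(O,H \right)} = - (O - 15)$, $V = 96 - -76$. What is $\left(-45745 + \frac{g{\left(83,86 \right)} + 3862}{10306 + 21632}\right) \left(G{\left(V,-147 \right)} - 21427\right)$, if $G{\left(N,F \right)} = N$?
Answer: $\frac{5175592556680}{5323} \approx 9.7231 \cdot 10^{8}$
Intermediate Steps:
$V = 172$ ($V = 96 + 76 = 172$)
$g{\left(O,H \right)} = 15 - O$ ($g{\left(O,H \right)} = - (O - 15) = - (-15 + O) = 15 - O$)
$\left(-45745 + \frac{g{\left(83,86 \right)} + 3862}{10306 + 21632}\right) \left(G{\left(V,-147 \right)} - 21427\right) = \left(-45745 + \frac{\left(15 - 83\right) + 3862}{10306 + 21632}\right) \left(172 - 21427\right) = \left(-45745 + \frac{\left(15 - 83\right) + 3862}{31938}\right) \left(-21255\right) = \left(-45745 + \left(-68 + 3862\right) \frac{1}{31938}\right) \left(-21255\right) = \left(-45745 + 3794 \cdot \frac{1}{31938}\right) \left(-21255\right) = \left(-45745 + \frac{1897}{15969}\right) \left(-21255\right) = \left(- \frac{730500008}{15969}\right) \left(-21255\right) = \frac{5175592556680}{5323}$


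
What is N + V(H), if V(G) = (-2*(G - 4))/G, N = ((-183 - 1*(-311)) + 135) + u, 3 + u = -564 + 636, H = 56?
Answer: 2311/7 ≈ 330.14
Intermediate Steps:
u = 69 (u = -3 + (-564 + 636) = -3 + 72 = 69)
N = 332 (N = ((-183 - 1*(-311)) + 135) + 69 = ((-183 + 311) + 135) + 69 = (128 + 135) + 69 = 263 + 69 = 332)
V(G) = (8 - 2*G)/G (V(G) = (-2*(-4 + G))/G = (8 - 2*G)/G)
N + V(H) = 332 + (-2 + 8/56) = 332 + (-2 + 8*(1/56)) = 332 + (-2 + 1/7) = 332 - 13/7 = 2311/7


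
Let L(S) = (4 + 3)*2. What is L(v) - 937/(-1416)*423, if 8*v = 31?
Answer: 138725/472 ≈ 293.91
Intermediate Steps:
v = 31/8 (v = (⅛)*31 = 31/8 ≈ 3.8750)
L(S) = 14 (L(S) = 7*2 = 14)
L(v) - 937/(-1416)*423 = 14 - 937/(-1416)*423 = 14 - 937*(-1/1416)*423 = 14 + (937/1416)*423 = 14 + 132117/472 = 138725/472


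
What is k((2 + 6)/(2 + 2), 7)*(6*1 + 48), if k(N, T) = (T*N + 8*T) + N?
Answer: 3888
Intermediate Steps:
k(N, T) = N + 8*T + N*T (k(N, T) = (N*T + 8*T) + N = (8*T + N*T) + N = N + 8*T + N*T)
k((2 + 6)/(2 + 2), 7)*(6*1 + 48) = ((2 + 6)/(2 + 2) + 8*7 + ((2 + 6)/(2 + 2))*7)*(6*1 + 48) = (8/4 + 56 + (8/4)*7)*(6 + 48) = (8*(¼) + 56 + (8*(¼))*7)*54 = (2 + 56 + 2*7)*54 = (2 + 56 + 14)*54 = 72*54 = 3888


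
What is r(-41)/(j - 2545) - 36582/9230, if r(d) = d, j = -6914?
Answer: -13294258/3357945 ≈ -3.9590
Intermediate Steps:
r(-41)/(j - 2545) - 36582/9230 = -41/(-6914 - 2545) - 36582/9230 = -41/(-9459) - 36582*1/9230 = -41*(-1/9459) - 1407/355 = 41/9459 - 1407/355 = -13294258/3357945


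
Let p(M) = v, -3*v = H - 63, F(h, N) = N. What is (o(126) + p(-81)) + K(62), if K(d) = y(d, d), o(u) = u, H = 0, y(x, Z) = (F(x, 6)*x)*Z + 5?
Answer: 23216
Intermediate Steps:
y(x, Z) = 5 + 6*Z*x (y(x, Z) = (6*x)*Z + 5 = 6*Z*x + 5 = 5 + 6*Z*x)
K(d) = 5 + 6*d² (K(d) = 5 + 6*d*d = 5 + 6*d²)
v = 21 (v = -(0 - 63)/3 = -⅓*(-63) = 21)
p(M) = 21
(o(126) + p(-81)) + K(62) = (126 + 21) + (5 + 6*62²) = 147 + (5 + 6*3844) = 147 + (5 + 23064) = 147 + 23069 = 23216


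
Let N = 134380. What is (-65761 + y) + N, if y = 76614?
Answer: 145233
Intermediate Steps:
(-65761 + y) + N = (-65761 + 76614) + 134380 = 10853 + 134380 = 145233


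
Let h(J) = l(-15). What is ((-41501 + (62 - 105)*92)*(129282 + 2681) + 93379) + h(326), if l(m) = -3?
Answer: -5998548715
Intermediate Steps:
h(J) = -3
((-41501 + (62 - 105)*92)*(129282 + 2681) + 93379) + h(326) = ((-41501 + (62 - 105)*92)*(129282 + 2681) + 93379) - 3 = ((-41501 - 43*92)*131963 + 93379) - 3 = ((-41501 - 3956)*131963 + 93379) - 3 = (-45457*131963 + 93379) - 3 = (-5998642091 + 93379) - 3 = -5998548712 - 3 = -5998548715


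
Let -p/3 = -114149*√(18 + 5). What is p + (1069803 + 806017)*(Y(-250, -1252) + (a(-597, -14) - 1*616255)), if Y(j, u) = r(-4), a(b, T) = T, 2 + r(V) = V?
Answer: -1156020970500 + 342447*√23 ≈ -1.1560e+12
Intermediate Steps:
r(V) = -2 + V
Y(j, u) = -6 (Y(j, u) = -2 - 4 = -6)
p = 342447*√23 (p = -(-342447)*√(18 + 5) = -(-342447)*√23 = 342447*√23 ≈ 1.6423e+6)
p + (1069803 + 806017)*(Y(-250, -1252) + (a(-597, -14) - 1*616255)) = 342447*√23 + (1069803 + 806017)*(-6 + (-14 - 1*616255)) = 342447*√23 + 1875820*(-6 + (-14 - 616255)) = 342447*√23 + 1875820*(-6 - 616269) = 342447*√23 + 1875820*(-616275) = 342447*√23 - 1156020970500 = -1156020970500 + 342447*√23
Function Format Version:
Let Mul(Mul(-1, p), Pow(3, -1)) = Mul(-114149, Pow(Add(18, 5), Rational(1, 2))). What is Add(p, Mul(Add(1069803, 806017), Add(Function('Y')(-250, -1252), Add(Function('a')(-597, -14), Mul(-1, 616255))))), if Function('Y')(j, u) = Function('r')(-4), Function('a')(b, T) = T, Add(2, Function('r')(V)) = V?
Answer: Add(-1156020970500, Mul(342447, Pow(23, Rational(1, 2)))) ≈ -1.1560e+12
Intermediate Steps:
Function('r')(V) = Add(-2, V)
Function('Y')(j, u) = -6 (Function('Y')(j, u) = Add(-2, -4) = -6)
p = Mul(342447, Pow(23, Rational(1, 2))) (p = Mul(-3, Mul(-114149, Pow(Add(18, 5), Rational(1, 2)))) = Mul(-3, Mul(-114149, Pow(23, Rational(1, 2)))) = Mul(342447, Pow(23, Rational(1, 2))) ≈ 1.6423e+6)
Add(p, Mul(Add(1069803, 806017), Add(Function('Y')(-250, -1252), Add(Function('a')(-597, -14), Mul(-1, 616255))))) = Add(Mul(342447, Pow(23, Rational(1, 2))), Mul(Add(1069803, 806017), Add(-6, Add(-14, Mul(-1, 616255))))) = Add(Mul(342447, Pow(23, Rational(1, 2))), Mul(1875820, Add(-6, Add(-14, -616255)))) = Add(Mul(342447, Pow(23, Rational(1, 2))), Mul(1875820, Add(-6, -616269))) = Add(Mul(342447, Pow(23, Rational(1, 2))), Mul(1875820, -616275)) = Add(Mul(342447, Pow(23, Rational(1, 2))), -1156020970500) = Add(-1156020970500, Mul(342447, Pow(23, Rational(1, 2))))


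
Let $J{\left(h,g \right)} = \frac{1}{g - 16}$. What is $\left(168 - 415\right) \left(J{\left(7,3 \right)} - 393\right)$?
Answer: $97090$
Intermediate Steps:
$J{\left(h,g \right)} = \frac{1}{-16 + g}$
$\left(168 - 415\right) \left(J{\left(7,3 \right)} - 393\right) = \left(168 - 415\right) \left(\frac{1}{-16 + 3} - 393\right) = - 247 \left(\frac{1}{-13} - 393\right) = - 247 \left(- \frac{1}{13} - 393\right) = \left(-247\right) \left(- \frac{5110}{13}\right) = 97090$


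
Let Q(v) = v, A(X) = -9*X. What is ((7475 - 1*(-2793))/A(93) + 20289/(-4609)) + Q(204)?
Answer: 722670427/3857733 ≈ 187.33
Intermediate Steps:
((7475 - 1*(-2793))/A(93) + 20289/(-4609)) + Q(204) = ((7475 - 1*(-2793))/((-9*93)) + 20289/(-4609)) + 204 = ((7475 + 2793)/(-837) + 20289*(-1/4609)) + 204 = (10268*(-1/837) - 20289/4609) + 204 = (-10268/837 - 20289/4609) + 204 = -64307105/3857733 + 204 = 722670427/3857733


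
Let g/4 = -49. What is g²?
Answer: 38416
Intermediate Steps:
g = -196 (g = 4*(-49) = -196)
g² = (-196)² = 38416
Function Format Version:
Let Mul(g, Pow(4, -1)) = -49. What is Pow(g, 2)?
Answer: 38416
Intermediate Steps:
g = -196 (g = Mul(4, -49) = -196)
Pow(g, 2) = Pow(-196, 2) = 38416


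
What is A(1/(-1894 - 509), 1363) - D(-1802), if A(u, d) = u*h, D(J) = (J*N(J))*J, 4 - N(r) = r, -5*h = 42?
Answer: -23487123948106/4005 ≈ -5.8644e+9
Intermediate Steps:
h = -42/5 (h = -⅕*42 = -42/5 ≈ -8.4000)
N(r) = 4 - r
D(J) = J²*(4 - J) (D(J) = (J*(4 - J))*J = J²*(4 - J))
A(u, d) = -42*u/5 (A(u, d) = u*(-42/5) = -42*u/5)
A(1/(-1894 - 509), 1363) - D(-1802) = -42/(5*(-1894 - 509)) - (-1802)²*(4 - 1*(-1802)) = -42/5/(-2403) - 3247204*(4 + 1802) = -42/5*(-1/2403) - 3247204*1806 = 14/4005 - 1*5864450424 = 14/4005 - 5864450424 = -23487123948106/4005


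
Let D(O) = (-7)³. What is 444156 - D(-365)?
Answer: 444499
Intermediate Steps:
D(O) = -343
444156 - D(-365) = 444156 - 1*(-343) = 444156 + 343 = 444499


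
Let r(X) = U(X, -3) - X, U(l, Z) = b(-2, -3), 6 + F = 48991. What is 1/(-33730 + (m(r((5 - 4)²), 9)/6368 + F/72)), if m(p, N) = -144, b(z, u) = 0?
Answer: -14328/473535749 ≈ -3.0257e-5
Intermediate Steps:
F = 48985 (F = -6 + 48991 = 48985)
U(l, Z) = 0
r(X) = -X (r(X) = 0 - X = -X)
1/(-33730 + (m(r((5 - 4)²), 9)/6368 + F/72)) = 1/(-33730 + (-144/6368 + 48985/72)) = 1/(-33730 + (-144*1/6368 + 48985*(1/72))) = 1/(-33730 + (-9/398 + 48985/72)) = 1/(-33730 + 9747691/14328) = 1/(-473535749/14328) = -14328/473535749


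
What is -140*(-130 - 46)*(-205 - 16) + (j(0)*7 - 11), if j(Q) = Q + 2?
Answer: -5445437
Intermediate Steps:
j(Q) = 2 + Q
-140*(-130 - 46)*(-205 - 16) + (j(0)*7 - 11) = -140*(-130 - 46)*(-205 - 16) + ((2 + 0)*7 - 11) = -(-24640)*(-221) + (2*7 - 11) = -140*38896 + (14 - 11) = -5445440 + 3 = -5445437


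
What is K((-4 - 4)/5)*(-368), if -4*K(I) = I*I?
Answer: 5888/25 ≈ 235.52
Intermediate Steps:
K(I) = -I²/4 (K(I) = -I*I/4 = -I²/4)
K((-4 - 4)/5)*(-368) = -(-4 - 4)²/25/4*(-368) = -((⅕)*(-8))²/4*(-368) = -(-8/5)²/4*(-368) = -¼*64/25*(-368) = -16/25*(-368) = 5888/25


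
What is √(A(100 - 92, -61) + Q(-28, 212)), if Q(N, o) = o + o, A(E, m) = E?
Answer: 12*√3 ≈ 20.785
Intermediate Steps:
Q(N, o) = 2*o
√(A(100 - 92, -61) + Q(-28, 212)) = √((100 - 92) + 2*212) = √(8 + 424) = √432 = 12*√3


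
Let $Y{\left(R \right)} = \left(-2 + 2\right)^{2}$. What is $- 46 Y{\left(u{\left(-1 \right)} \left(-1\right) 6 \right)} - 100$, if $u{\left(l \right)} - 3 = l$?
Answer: $-100$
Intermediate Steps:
$u{\left(l \right)} = 3 + l$
$Y{\left(R \right)} = 0$ ($Y{\left(R \right)} = 0^{2} = 0$)
$- 46 Y{\left(u{\left(-1 \right)} \left(-1\right) 6 \right)} - 100 = \left(-46\right) 0 - 100 = 0 - 100 = -100$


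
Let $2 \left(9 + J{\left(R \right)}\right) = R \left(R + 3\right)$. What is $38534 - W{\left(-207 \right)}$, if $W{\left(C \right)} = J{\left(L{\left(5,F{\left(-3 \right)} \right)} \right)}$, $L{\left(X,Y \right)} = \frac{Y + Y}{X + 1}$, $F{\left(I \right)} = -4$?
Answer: $\frac{346897}{9} \approx 38544.0$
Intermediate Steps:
$L{\left(X,Y \right)} = \frac{2 Y}{1 + X}$
$J{\left(R \right)} = -9 + \frac{R \left(3 + R\right)}{2}$ ($J{\left(R \right)} = -9 + \frac{R \left(R + 3\right)}{2} = -9 + \frac{R \left(3 + R\right)}{2}$)
$W{\left(C \right)} = - \frac{91}{9}$ ($W{\left(C \right)} = -9 + \frac{\left(2 \left(-4\right) \frac{1}{1 + 5}\right)^{2}}{2} + \frac{3 \cdot 2 \left(-4\right) \frac{1}{1 + 5}}{2} = -9 + \frac{\left(2 \left(-4\right) \frac{1}{6}\right)^{2}}{2} + \frac{3 \cdot 2 \left(-4\right) \frac{1}{6}}{2} = -9 + \frac{\left(- \frac{4}{3}\right)^{2}}{2} + \frac{3}{2} \left(- \frac{4}{3}\right) = -9 + \frac{1}{2} \cdot \frac{16}{9} - 2 = -9 + \frac{8}{9} - 2 = - \frac{91}{9}$)
$38534 - W{\left(-207 \right)} = 38534 - - \frac{91}{9} = 38534 + \frac{91}{9} = \frac{346897}{9}$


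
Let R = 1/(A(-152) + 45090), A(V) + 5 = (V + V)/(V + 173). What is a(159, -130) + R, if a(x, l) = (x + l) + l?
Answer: -95594560/946481 ≈ -101.00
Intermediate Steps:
A(V) = -5 + 2*V/(173 + V) (A(V) = -5 + (V + V)/(V + 173) = -5 + (2*V)/(173 + V) = -5 + 2*V/(173 + V))
a(x, l) = x + 2*l (a(x, l) = (l + x) + l = x + 2*l)
R = 21/946481 (R = 1/((-865 - 3*(-152))/(173 - 152) + 45090) = 1/((-865 + 456)/21 + 45090) = 1/((1/21)*(-409) + 45090) = 1/(-409/21 + 45090) = 1/(946481/21) = 21/946481 ≈ 2.2187e-5)
a(159, -130) + R = (159 + 2*(-130)) + 21/946481 = (159 - 260) + 21/946481 = -101 + 21/946481 = -95594560/946481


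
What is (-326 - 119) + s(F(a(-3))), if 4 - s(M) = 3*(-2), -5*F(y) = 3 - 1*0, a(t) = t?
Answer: -435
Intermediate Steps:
F(y) = -⅗ (F(y) = -(3 - 1*0)/5 = -(3 + 0)/5 = -⅕*3 = -⅗)
s(M) = 10 (s(M) = 4 - 3*(-2) = 4 - 1*(-6) = 4 + 6 = 10)
(-326 - 119) + s(F(a(-3))) = (-326 - 119) + 10 = -445 + 10 = -435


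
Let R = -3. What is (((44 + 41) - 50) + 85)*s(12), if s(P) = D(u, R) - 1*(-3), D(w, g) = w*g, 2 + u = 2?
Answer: 360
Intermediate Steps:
u = 0 (u = -2 + 2 = 0)
D(w, g) = g*w
s(P) = 3 (s(P) = -3*0 - 1*(-3) = 0 + 3 = 3)
(((44 + 41) - 50) + 85)*s(12) = (((44 + 41) - 50) + 85)*3 = ((85 - 50) + 85)*3 = (35 + 85)*3 = 120*3 = 360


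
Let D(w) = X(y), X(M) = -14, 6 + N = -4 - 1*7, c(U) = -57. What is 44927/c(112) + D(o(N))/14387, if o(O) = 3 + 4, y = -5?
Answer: -646365547/820059 ≈ -788.19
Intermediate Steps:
N = -17 (N = -6 + (-4 - 1*7) = -6 + (-4 - 7) = -6 - 11 = -17)
o(O) = 7
D(w) = -14
44927/c(112) + D(o(N))/14387 = 44927/(-57) - 14/14387 = 44927*(-1/57) - 14*1/14387 = -44927/57 - 14/14387 = -646365547/820059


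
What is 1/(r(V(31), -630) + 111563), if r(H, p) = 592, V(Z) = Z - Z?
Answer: 1/112155 ≈ 8.9162e-6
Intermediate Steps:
V(Z) = 0
1/(r(V(31), -630) + 111563) = 1/(592 + 111563) = 1/112155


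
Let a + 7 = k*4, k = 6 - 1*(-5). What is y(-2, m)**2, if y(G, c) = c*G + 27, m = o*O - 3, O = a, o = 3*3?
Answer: 400689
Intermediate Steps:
k = 11 (k = 6 + 5 = 11)
o = 9
a = 37 (a = -7 + 11*4 = -7 + 44 = 37)
O = 37
m = 330 (m = 9*37 - 3 = 333 - 3 = 330)
y(G, c) = 27 + G*c (y(G, c) = G*c + 27 = 27 + G*c)
y(-2, m)**2 = (27 - 2*330)**2 = (27 - 660)**2 = (-633)**2 = 400689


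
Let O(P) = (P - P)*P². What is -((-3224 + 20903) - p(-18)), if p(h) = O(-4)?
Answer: -17679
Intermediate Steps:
O(P) = 0 (O(P) = 0*P² = 0)
p(h) = 0
-((-3224 + 20903) - p(-18)) = -((-3224 + 20903) - 1*0) = -(17679 + 0) = -1*17679 = -17679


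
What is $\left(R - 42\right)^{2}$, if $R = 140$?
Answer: $9604$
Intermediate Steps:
$\left(R - 42\right)^{2} = \left(140 - 42\right)^{2} = 98^{2} = 9604$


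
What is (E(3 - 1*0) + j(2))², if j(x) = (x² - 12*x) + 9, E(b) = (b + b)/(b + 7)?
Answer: 2704/25 ≈ 108.16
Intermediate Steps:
E(b) = 2*b/(7 + b) (E(b) = (2*b)/(7 + b) = 2*b/(7 + b))
j(x) = 9 + x² - 12*x
(E(3 - 1*0) + j(2))² = (2*(3 - 1*0)/(7 + (3 - 1*0)) + (9 + 2² - 12*2))² = (2*(3 + 0)/(7 + (3 + 0)) + (9 + 4 - 24))² = (2*3/(7 + 3) - 11)² = (2*3/10 - 11)² = (2*3*(⅒) - 11)² = (⅗ - 11)² = (-52/5)² = 2704/25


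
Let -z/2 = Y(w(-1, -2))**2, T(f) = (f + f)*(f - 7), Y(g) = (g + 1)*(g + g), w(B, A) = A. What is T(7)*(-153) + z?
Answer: -32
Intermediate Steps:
Y(g) = 2*g*(1 + g) (Y(g) = (1 + g)*(2*g) = 2*g*(1 + g))
T(f) = 2*f*(-7 + f) (T(f) = (2*f)*(-7 + f) = 2*f*(-7 + f))
z = -32 (z = -2*16*(1 - 2)**2 = -2*(2*(-2)*(-1))**2 = -2*4**2 = -2*16 = -32)
T(7)*(-153) + z = (2*7*(-7 + 7))*(-153) - 32 = (2*7*0)*(-153) - 32 = 0*(-153) - 32 = 0 - 32 = -32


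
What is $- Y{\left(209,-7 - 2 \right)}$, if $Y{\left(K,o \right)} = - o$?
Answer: $-9$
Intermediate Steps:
$- Y{\left(209,-7 - 2 \right)} = - \left(-1\right) \left(-7 - 2\right) = - \left(-1\right) \left(-9\right) = \left(-1\right) 9 = -9$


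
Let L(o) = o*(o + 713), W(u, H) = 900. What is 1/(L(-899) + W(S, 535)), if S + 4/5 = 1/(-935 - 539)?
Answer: 1/168114 ≈ 5.9483e-6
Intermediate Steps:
S = -5901/7370 (S = -4/5 + 1/(-935 - 539) = -4/5 + 1/(-1474) = -4/5 - 1/1474 = -5901/7370 ≈ -0.80068)
L(o) = o*(713 + o)
1/(L(-899) + W(S, 535)) = 1/(-899*(713 - 899) + 900) = 1/(-899*(-186) + 900) = 1/(167214 + 900) = 1/168114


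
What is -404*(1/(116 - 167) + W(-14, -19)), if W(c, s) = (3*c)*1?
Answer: 865772/51 ≈ 16976.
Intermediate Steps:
W(c, s) = 3*c
-404*(1/(116 - 167) + W(-14, -19)) = -404*(1/(116 - 167) + 3*(-14)) = -404*(1/(-51) - 42) = -404*(-1/51 - 42) = -404*(-2143/51) = 865772/51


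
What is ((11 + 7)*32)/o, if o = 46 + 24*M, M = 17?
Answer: 288/227 ≈ 1.2687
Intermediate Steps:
o = 454 (o = 46 + 24*17 = 46 + 408 = 454)
((11 + 7)*32)/o = ((11 + 7)*32)/454 = (18*32)*(1/454) = 576*(1/454) = 288/227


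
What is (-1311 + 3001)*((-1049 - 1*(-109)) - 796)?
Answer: -2933840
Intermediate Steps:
(-1311 + 3001)*((-1049 - 1*(-109)) - 796) = 1690*((-1049 + 109) - 796) = 1690*(-940 - 796) = 1690*(-1736) = -2933840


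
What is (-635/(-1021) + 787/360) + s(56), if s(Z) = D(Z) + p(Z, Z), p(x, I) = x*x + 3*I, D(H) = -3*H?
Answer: 1153700287/367560 ≈ 3138.8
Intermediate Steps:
p(x, I) = x² + 3*I
s(Z) = Z² (s(Z) = -3*Z + (Z² + 3*Z) = Z²)
(-635/(-1021) + 787/360) + s(56) = (-635/(-1021) + 787/360) + 56² = (-635*(-1/1021) + 787*(1/360)) + 3136 = (635/1021 + 787/360) + 3136 = 1032127/367560 + 3136 = 1153700287/367560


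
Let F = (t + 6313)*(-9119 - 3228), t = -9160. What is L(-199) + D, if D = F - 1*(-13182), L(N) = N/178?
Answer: 6259385999/178 ≈ 3.5165e+7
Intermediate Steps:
L(N) = N/178 (L(N) = N*(1/178) = N/178)
F = 35151909 (F = (-9160 + 6313)*(-9119 - 3228) = -2847*(-12347) = 35151909)
D = 35165091 (D = 35151909 - 1*(-13182) = 35151909 + 13182 = 35165091)
L(-199) + D = (1/178)*(-199) + 35165091 = -199/178 + 35165091 = 6259385999/178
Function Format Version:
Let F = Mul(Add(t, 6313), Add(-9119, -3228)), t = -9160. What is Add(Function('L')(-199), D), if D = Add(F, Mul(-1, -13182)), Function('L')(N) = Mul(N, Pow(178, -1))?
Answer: Rational(6259385999, 178) ≈ 3.5165e+7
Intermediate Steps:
Function('L')(N) = Mul(Rational(1, 178), N) (Function('L')(N) = Mul(N, Rational(1, 178)) = Mul(Rational(1, 178), N))
F = 35151909 (F = Mul(Add(-9160, 6313), Add(-9119, -3228)) = Mul(-2847, -12347) = 35151909)
D = 35165091 (D = Add(35151909, Mul(-1, -13182)) = Add(35151909, 13182) = 35165091)
Add(Function('L')(-199), D) = Add(Mul(Rational(1, 178), -199), 35165091) = Add(Rational(-199, 178), 35165091) = Rational(6259385999, 178)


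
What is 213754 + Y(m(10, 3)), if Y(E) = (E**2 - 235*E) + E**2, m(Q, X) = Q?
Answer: 211604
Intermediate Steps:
Y(E) = -235*E + 2*E**2
213754 + Y(m(10, 3)) = 213754 + 10*(-235 + 2*10) = 213754 + 10*(-235 + 20) = 213754 + 10*(-215) = 213754 - 2150 = 211604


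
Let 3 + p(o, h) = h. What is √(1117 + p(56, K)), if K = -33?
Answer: √1081 ≈ 32.879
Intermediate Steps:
p(o, h) = -3 + h
√(1117 + p(56, K)) = √(1117 + (-3 - 33)) = √(1117 - 36) = √1081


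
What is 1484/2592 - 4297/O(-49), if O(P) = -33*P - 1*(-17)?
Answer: -1089121/529416 ≈ -2.0572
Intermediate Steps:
O(P) = 17 - 33*P (O(P) = -33*P + 17 = 17 - 33*P)
1484/2592 - 4297/O(-49) = 1484/2592 - 4297/(17 - 33*(-49)) = 1484*(1/2592) - 4297/(17 + 1617) = 371/648 - 4297/1634 = -1089121/529416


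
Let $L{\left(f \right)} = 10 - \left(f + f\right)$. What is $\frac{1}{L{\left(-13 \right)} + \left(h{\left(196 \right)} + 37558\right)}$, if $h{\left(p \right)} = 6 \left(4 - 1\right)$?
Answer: $\frac{1}{37612} \approx 2.6587 \cdot 10^{-5}$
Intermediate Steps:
$h{\left(p \right)} = 18$ ($h{\left(p \right)} = 6 \cdot 3 = 18$)
$L{\left(f \right)} = 10 - 2 f$
$\frac{1}{L{\left(-13 \right)} + \left(h{\left(196 \right)} + 37558\right)} = \frac{1}{\left(10 - -26\right) + \left(18 + 37558\right)} = \frac{1}{\left(10 + 26\right) + 37576} = \frac{1}{36 + 37576} = \frac{1}{37612}$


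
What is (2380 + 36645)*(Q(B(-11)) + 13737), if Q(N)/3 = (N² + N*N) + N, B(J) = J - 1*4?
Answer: 587014050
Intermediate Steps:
B(J) = -4 + J (B(J) = J - 4 = -4 + J)
Q(N) = 3*N + 6*N² (Q(N) = 3*((N² + N*N) + N) = 3*((N² + N²) + N) = 3*(2*N² + N) = 3*(N + 2*N²) = 3*N + 6*N²)
(2380 + 36645)*(Q(B(-11)) + 13737) = (2380 + 36645)*(3*(-4 - 11)*(1 + 2*(-4 - 11)) + 13737) = 39025*(3*(-15)*(1 + 2*(-15)) + 13737) = 39025*(3*(-15)*(1 - 30) + 13737) = 39025*(3*(-15)*(-29) + 13737) = 39025*(1305 + 13737) = 39025*15042 = 587014050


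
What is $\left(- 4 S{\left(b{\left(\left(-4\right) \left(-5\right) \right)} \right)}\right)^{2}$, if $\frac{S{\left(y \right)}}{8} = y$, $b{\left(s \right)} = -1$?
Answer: $1024$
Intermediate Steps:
$S{\left(y \right)} = 8 y$
$\left(- 4 S{\left(b{\left(\left(-4\right) \left(-5\right) \right)} \right)}\right)^{2} = \left(- 4 \cdot 8 \left(-1\right)\right)^{2} = \left(\left(-4\right) \left(-8\right)\right)^{2} = 32^{2} = 1024$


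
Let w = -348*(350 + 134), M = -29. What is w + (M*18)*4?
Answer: -170520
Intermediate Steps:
w = -168432 (w = -348*484 = -168432)
w + (M*18)*4 = -168432 - 29*18*4 = -168432 - 522*4 = -168432 - 2088 = -170520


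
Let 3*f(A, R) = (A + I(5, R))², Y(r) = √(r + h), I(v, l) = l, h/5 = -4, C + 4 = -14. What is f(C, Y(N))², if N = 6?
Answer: (18 - I*√14)⁴/9 ≈ 8661.8 - 9279.3*I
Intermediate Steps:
C = -18 (C = -4 - 14 = -18)
h = -20 (h = 5*(-4) = -20)
Y(r) = √(-20 + r) (Y(r) = √(r - 20) = √(-20 + r))
f(A, R) = (A + R)²/3
f(C, Y(N))² = ((-18 + √(-20 + 6))²/3)² = ((-18 + √(-14))²/3)² = ((-18 + I*√14)²/3)² = (-18 + I*√14)⁴/9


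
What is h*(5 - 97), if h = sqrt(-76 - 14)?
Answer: -276*I*sqrt(10) ≈ -872.79*I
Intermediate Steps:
h = 3*I*sqrt(10) (h = sqrt(-90) = 3*I*sqrt(10) ≈ 9.4868*I)
h*(5 - 97) = (3*I*sqrt(10))*(5 - 97) = (3*I*sqrt(10))*(-92) = -276*I*sqrt(10)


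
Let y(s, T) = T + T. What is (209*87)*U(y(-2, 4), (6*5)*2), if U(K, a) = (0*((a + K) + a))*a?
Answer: 0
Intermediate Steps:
y(s, T) = 2*T
U(K, a) = 0 (U(K, a) = (0*((K + a) + a))*a = (0*(K + 2*a))*a = 0*a = 0)
(209*87)*U(y(-2, 4), (6*5)*2) = (209*87)*0 = 18183*0 = 0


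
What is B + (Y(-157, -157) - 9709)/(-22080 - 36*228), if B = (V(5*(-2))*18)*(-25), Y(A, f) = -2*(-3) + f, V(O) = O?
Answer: 34076465/7572 ≈ 4500.3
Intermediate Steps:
Y(A, f) = 6 + f
B = 4500 (B = ((5*(-2))*18)*(-25) = -10*18*(-25) = -180*(-25) = 4500)
B + (Y(-157, -157) - 9709)/(-22080 - 36*228) = 4500 + ((6 - 157) - 9709)/(-22080 - 36*228) = 4500 + (-151 - 9709)/(-22080 - 8208) = 4500 - 9860/(-30288) = 4500 - 9860*(-1/30288) = 4500 + 2465/7572 = 34076465/7572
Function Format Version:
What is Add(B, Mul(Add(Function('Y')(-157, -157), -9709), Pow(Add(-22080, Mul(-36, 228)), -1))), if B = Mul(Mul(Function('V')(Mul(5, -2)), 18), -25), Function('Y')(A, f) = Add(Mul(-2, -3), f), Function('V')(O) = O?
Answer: Rational(34076465, 7572) ≈ 4500.3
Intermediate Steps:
Function('Y')(A, f) = Add(6, f)
B = 4500 (B = Mul(Mul(Mul(5, -2), 18), -25) = Mul(Mul(-10, 18), -25) = Mul(-180, -25) = 4500)
Add(B, Mul(Add(Function('Y')(-157, -157), -9709), Pow(Add(-22080, Mul(-36, 228)), -1))) = Add(4500, Mul(Add(Add(6, -157), -9709), Pow(Add(-22080, Mul(-36, 228)), -1))) = Add(4500, Mul(Add(-151, -9709), Pow(Add(-22080, -8208), -1))) = Add(4500, Mul(-9860, Pow(-30288, -1))) = Add(4500, Mul(-9860, Rational(-1, 30288))) = Add(4500, Rational(2465, 7572)) = Rational(34076465, 7572)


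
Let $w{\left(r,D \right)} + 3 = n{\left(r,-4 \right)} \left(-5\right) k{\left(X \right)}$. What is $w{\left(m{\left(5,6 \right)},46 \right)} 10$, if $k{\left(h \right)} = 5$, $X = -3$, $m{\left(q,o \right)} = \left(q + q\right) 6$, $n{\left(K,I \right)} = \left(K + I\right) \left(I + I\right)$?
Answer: $111970$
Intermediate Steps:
$n{\left(K,I \right)} = 2 I \left(I + K\right)$ ($n{\left(K,I \right)} = \left(I + K\right) 2 I = 2 I \left(I + K\right)$)
$m{\left(q,o \right)} = 12 q$ ($m{\left(q,o \right)} = 2 q 6 = 12 q$)
$w{\left(r,D \right)} = -803 + 200 r$ ($w{\left(r,D \right)} = -3 + 2 \left(-4\right) \left(-4 + r\right) \left(-5\right) 5 = -3 + \left(32 - 8 r\right) \left(-5\right) 5 = -3 + \left(-160 + 40 r\right) 5 = -3 + \left(-800 + 200 r\right) = -803 + 200 r$)
$w{\left(m{\left(5,6 \right)},46 \right)} 10 = \left(-803 + 200 \cdot 12 \cdot 5\right) 10 = \left(-803 + 200 \cdot 60\right) 10 = \left(-803 + 12000\right) 10 = 11197 \cdot 10 = 111970$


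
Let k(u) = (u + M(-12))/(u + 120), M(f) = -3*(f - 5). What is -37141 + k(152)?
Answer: -10102149/272 ≈ -37140.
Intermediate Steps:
M(f) = 15 - 3*f (M(f) = -3*(-5 + f) = 15 - 3*f)
k(u) = (51 + u)/(120 + u) (k(u) = (u + (15 - 3*(-12)))/(u + 120) = (u + (15 + 36))/(120 + u) = (u + 51)/(120 + u) = (51 + u)/(120 + u))
-37141 + k(152) = -37141 + (51 + 152)/(120 + 152) = -37141 + 203/272 = -10102149/272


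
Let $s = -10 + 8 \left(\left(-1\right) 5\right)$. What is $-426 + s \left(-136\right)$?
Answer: $6374$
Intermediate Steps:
$s = -50$ ($s = -10 + 8 \left(-5\right) = -10 - 40 = -50$)
$-426 + s \left(-136\right) = -426 - -6800 = -426 + 6800 = 6374$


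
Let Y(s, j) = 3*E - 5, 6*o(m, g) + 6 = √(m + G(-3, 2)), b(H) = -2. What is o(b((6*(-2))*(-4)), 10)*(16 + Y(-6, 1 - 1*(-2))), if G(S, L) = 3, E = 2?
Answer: -85/6 ≈ -14.167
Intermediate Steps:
o(m, g) = -1 + √(3 + m)/6 (o(m, g) = -1 + √(m + 3)/6 = -1 + √(3 + m)/6)
Y(s, j) = 1 (Y(s, j) = 3*2 - 5 = 6 - 5 = 1)
o(b((6*(-2))*(-4)), 10)*(16 + Y(-6, 1 - 1*(-2))) = (-1 + √(3 - 2)/6)*(16 + 1) = (-1 + √1/6)*17 = (-1 + (⅙)*1)*17 = (-1 + ⅙)*17 = -⅚*17 = -85/6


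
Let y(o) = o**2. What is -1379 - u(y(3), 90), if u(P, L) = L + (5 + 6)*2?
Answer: -1491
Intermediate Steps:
u(P, L) = 22 + L (u(P, L) = L + 11*2 = L + 22 = 22 + L)
-1379 - u(y(3), 90) = -1379 - (22 + 90) = -1379 - 1*112 = -1379 - 112 = -1491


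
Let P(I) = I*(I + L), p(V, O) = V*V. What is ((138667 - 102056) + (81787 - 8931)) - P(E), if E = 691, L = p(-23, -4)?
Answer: -733553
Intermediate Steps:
p(V, O) = V²
L = 529 (L = (-23)² = 529)
P(I) = I*(529 + I) (P(I) = I*(I + 529) = I*(529 + I))
((138667 - 102056) + (81787 - 8931)) - P(E) = ((138667 - 102056) + (81787 - 8931)) - 691*(529 + 691) = (36611 + 72856) - 691*1220 = 109467 - 1*843020 = 109467 - 843020 = -733553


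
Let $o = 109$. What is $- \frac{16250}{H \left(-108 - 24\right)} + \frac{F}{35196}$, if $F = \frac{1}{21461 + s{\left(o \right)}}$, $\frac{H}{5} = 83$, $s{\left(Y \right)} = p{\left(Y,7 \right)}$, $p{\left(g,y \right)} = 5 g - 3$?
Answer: $\frac{69912699221}{235681085948} \approx 0.29664$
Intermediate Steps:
$p{\left(g,y \right)} = -3 + 5 g$
$s{\left(Y \right)} = -3 + 5 Y$
$H = 415$ ($H = 5 \cdot 83 = 415$)
$F = \frac{1}{22003}$ ($F = \frac{1}{21461 + \left(-3 + 5 \cdot 109\right)} = \frac{1}{21461 + \left(-3 + 545\right)} = \frac{1}{21461 + 542} = \frac{1}{22003} \approx 4.5448 \cdot 10^{-5}$)
$- \frac{16250}{H \left(-108 - 24\right)} + \frac{F}{35196} = - \frac{16250}{415 \left(-108 - 24\right)} + \frac{1}{22003 \cdot 35196} = - \frac{16250}{415 \left(-132\right)} + \frac{1}{22003} \cdot \frac{1}{35196} = - \frac{16250}{-54780} + \frac{1}{774417588} = \left(-16250\right) \left(- \frac{1}{54780}\right) + \frac{1}{774417588} = \frac{1625}{5478} + \frac{1}{774417588} = \frac{69912699221}{235681085948}$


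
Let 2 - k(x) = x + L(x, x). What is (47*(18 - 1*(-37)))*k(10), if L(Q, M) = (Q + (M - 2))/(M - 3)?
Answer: -191290/7 ≈ -27327.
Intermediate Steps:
L(Q, M) = (-2 + M + Q)/(-3 + M) (L(Q, M) = (Q + (-2 + M))/(-3 + M) = (-2 + M + Q)/(-3 + M))
k(x) = 2 - x - (-2 + 2*x)/(-3 + x) (k(x) = 2 - (x + (-2 + x + x)/(-3 + x)) = 2 - (x + (-2 + 2*x)/(-3 + x)) = 2 + (-x - (-2 + 2*x)/(-3 + x)) = 2 - x - (-2 + 2*x)/(-3 + x))
(47*(18 - 1*(-37)))*k(10) = (47*(18 - 1*(-37)))*((-4 - 1*10**2 + 3*10)/(-3 + 10)) = (47*(18 + 37))*((-4 - 1*100 + 30)/7) = (47*55)*((-4 - 100 + 30)/7) = 2585*((1/7)*(-74)) = 2585*(-74/7) = -191290/7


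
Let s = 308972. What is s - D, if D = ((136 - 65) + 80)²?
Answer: 286171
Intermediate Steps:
D = 22801 (D = (71 + 80)² = 151² = 22801)
s - D = 308972 - 1*22801 = 308972 - 22801 = 286171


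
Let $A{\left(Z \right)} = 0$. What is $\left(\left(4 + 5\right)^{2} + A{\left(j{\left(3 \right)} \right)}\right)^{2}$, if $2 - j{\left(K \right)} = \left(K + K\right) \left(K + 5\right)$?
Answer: $6561$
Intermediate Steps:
$j{\left(K \right)} = 2 - 2 K \left(5 + K\right)$ ($j{\left(K \right)} = 2 - \left(K + K\right) \left(K + 5\right) = 2 - 2 K \left(5 + K\right)$)
$\left(\left(4 + 5\right)^{2} + A{\left(j{\left(3 \right)} \right)}\right)^{2} = \left(\left(4 + 5\right)^{2} + 0\right)^{2} = \left(9^{2} + 0\right)^{2} = \left(81 + 0\right)^{2} = 81^{2} = 6561$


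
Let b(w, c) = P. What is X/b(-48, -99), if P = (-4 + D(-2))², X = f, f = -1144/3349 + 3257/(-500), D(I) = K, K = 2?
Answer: -11479693/6698000 ≈ -1.7139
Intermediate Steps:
D(I) = 2
f = -11479693/1674500 (f = -1144*1/3349 + 3257*(-1/500) = -1144/3349 - 3257/500 = -11479693/1674500 ≈ -6.8556)
X = -11479693/1674500 ≈ -6.8556
P = 4 (P = (-4 + 2)² = (-2)² = 4)
b(w, c) = 4
X/b(-48, -99) = -11479693/1674500/4 = -11479693/1674500*¼ = -11479693/6698000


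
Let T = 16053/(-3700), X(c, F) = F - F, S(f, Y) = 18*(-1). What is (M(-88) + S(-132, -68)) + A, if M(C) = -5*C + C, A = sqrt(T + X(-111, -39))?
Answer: 334 + I*sqrt(593961)/370 ≈ 334.0 + 2.0829*I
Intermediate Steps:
S(f, Y) = -18
X(c, F) = 0
T = -16053/3700 (T = 16053*(-1/3700) = -16053/3700 ≈ -4.3386)
A = I*sqrt(593961)/370 (A = sqrt(-16053/3700 + 0) = sqrt(-16053/3700) = I*sqrt(593961)/370 ≈ 2.0829*I)
M(C) = -4*C
(M(-88) + S(-132, -68)) + A = (-4*(-88) - 18) + I*sqrt(593961)/370 = (352 - 18) + I*sqrt(593961)/370 = 334 + I*sqrt(593961)/370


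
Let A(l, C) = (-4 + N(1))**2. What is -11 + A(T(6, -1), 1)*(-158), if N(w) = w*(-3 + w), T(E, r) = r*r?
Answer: -5699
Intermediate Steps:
T(E, r) = r**2
A(l, C) = 36 (A(l, C) = (-4 + 1*(-3 + 1))**2 = (-4 + 1*(-2))**2 = (-4 - 2)**2 = (-6)**2 = 36)
-11 + A(T(6, -1), 1)*(-158) = -11 + 36*(-158) = -11 - 5688 = -5699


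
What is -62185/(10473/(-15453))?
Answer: 320314935/3491 ≈ 91755.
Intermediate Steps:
-62185/(10473/(-15453)) = -62185/(10473*(-1/15453)) = -62185/(-3491/5151) = -62185*(-5151/3491) = 320314935/3491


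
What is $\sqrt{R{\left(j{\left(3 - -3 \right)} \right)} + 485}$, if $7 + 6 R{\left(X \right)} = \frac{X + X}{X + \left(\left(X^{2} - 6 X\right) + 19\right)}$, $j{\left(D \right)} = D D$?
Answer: $\frac{\sqrt{22438793370}}{6810} \approx 21.996$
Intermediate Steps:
$j{\left(D \right)} = D^{2}$
$R{\left(X \right)} = - \frac{7}{6} + \frac{X}{3 \left(19 + X^{2} - 5 X\right)}$ ($R{\left(X \right)} = - \frac{7}{6} + \frac{\left(X + X\right) \frac{1}{X + \left(\left(X^{2} - 6 X\right) + 19\right)}}{6} = - \frac{7}{6} + \frac{2 X \frac{1}{X + \left(19 + X^{2} - 6 X\right)}}{6} = - \frac{7}{6} + \frac{2 X \frac{1}{19 + X^{2} - 5 X}}{6} = - \frac{7}{6} + \frac{X}{3 \left(19 + X^{2} - 5 X\right)}$)
$\sqrt{R{\left(j{\left(3 - -3 \right)} \right)} + 485} = \sqrt{\frac{-133 - 7 \left(\left(3 - -3\right)^{2}\right)^{2} + 37 \left(3 - -3\right)^{2}}{6 \left(19 + \left(\left(3 - -3\right)^{2}\right)^{2} - 5 \left(3 - -3\right)^{2}\right)} + 485} = \sqrt{\frac{-133 - 7 \left(\left(3 + 3\right)^{2}\right)^{2} + 37 \left(3 + 3\right)^{2}}{6 \left(19 + \left(\left(3 + 3\right)^{2}\right)^{2} - 5 \left(3 + 3\right)^{2}\right)} + 485} = \sqrt{\frac{-133 - 7 \left(6^{2}\right)^{2} + 37 \cdot 6^{2}}{6 \left(19 + \left(6^{2}\right)^{2} - 5 \cdot 6^{2}\right)} + 485} = \sqrt{\frac{-133 - 7 \cdot 36^{2} + 37 \cdot 36}{6 \left(19 + 36^{2} - 180\right)} + 485} = \sqrt{\frac{-133 - 9072 + 1332}{6 \left(19 + 1296 - 180\right)} + 485} = \sqrt{\frac{-133 - 9072 + 1332}{6 \cdot 1135} + 485} = \sqrt{\frac{1}{6} \cdot \frac{1}{1135} \left(-7873\right) + 485} = \sqrt{- \frac{7873}{6810} + 485} = \sqrt{\frac{3294977}{6810}} = \frac{\sqrt{22438793370}}{6810}$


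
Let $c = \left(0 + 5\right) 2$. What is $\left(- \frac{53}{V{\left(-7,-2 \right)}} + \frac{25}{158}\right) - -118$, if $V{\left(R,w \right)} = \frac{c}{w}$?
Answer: $\frac{101719}{790} \approx 128.76$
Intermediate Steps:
$c = 10$ ($c = 5 \cdot 2 = 10$)
$V{\left(R,w \right)} = \frac{10}{w}$
$\left(- \frac{53}{V{\left(-7,-2 \right)}} + \frac{25}{158}\right) - -118 = \left(- \frac{53}{10 \frac{1}{-2}} + \frac{25}{158}\right) - -118 = \left(- \frac{53}{10 \left(- \frac{1}{2}\right)} + 25 \cdot \frac{1}{158}\right) + 118 = \left(- \frac{53}{-5} + \frac{25}{158}\right) + 118 = \left(\left(-53\right) \left(- \frac{1}{5}\right) + \frac{25}{158}\right) + 118 = \left(\frac{53}{5} + \frac{25}{158}\right) + 118 = \frac{8499}{790} + 118 = \frac{101719}{790}$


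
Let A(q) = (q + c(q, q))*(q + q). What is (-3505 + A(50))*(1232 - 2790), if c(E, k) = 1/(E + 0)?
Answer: -2332326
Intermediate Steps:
c(E, k) = 1/E
A(q) = 2*q*(q + 1/q) (A(q) = (q + 1/q)*(q + q) = (q + 1/q)*(2*q) = 2*q*(q + 1/q))
(-3505 + A(50))*(1232 - 2790) = (-3505 + (2 + 2*50²))*(1232 - 2790) = (-3505 + (2 + 2*2500))*(-1558) = (-3505 + (2 + 5000))*(-1558) = (-3505 + 5002)*(-1558) = 1497*(-1558) = -2332326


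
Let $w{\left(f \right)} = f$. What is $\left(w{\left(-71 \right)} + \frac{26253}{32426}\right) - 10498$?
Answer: $- \frac{342684141}{32426} \approx -10568.0$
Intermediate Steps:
$\left(w{\left(-71 \right)} + \frac{26253}{32426}\right) - 10498 = \left(-71 + \frac{26253}{32426}\right) - 10498 = - \frac{2275993}{32426} - 10498 = - \frac{342684141}{32426}$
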